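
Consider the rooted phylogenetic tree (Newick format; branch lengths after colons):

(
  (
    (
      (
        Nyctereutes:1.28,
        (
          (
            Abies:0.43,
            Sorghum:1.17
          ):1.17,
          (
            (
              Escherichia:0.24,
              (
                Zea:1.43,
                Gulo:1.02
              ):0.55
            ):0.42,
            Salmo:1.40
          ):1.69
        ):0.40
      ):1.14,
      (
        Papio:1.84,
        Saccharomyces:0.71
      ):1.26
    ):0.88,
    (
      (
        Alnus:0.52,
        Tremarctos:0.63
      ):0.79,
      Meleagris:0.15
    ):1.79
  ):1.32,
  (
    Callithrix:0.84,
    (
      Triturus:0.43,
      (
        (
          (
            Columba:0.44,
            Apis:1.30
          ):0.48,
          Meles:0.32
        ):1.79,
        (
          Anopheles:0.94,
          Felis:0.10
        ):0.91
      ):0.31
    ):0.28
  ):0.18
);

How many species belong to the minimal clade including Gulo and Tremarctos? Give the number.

The MRCA of Gulo and Tremarctos is the node subtending (((Nyctereutes,((Abies,Sorghum),((Escherichia,(Zea,Gulo)),Salmo))),(Papio,Saccharomyces)),((Alnus,Tremarctos),Meleagris)).
That clade contains 12 terminal taxa: Abies, Alnus, Escherichia, Gulo, Meleagris, Nyctereutes, Papio, Saccharomyces, Salmo, Sorghum, Tremarctos, Zea.

12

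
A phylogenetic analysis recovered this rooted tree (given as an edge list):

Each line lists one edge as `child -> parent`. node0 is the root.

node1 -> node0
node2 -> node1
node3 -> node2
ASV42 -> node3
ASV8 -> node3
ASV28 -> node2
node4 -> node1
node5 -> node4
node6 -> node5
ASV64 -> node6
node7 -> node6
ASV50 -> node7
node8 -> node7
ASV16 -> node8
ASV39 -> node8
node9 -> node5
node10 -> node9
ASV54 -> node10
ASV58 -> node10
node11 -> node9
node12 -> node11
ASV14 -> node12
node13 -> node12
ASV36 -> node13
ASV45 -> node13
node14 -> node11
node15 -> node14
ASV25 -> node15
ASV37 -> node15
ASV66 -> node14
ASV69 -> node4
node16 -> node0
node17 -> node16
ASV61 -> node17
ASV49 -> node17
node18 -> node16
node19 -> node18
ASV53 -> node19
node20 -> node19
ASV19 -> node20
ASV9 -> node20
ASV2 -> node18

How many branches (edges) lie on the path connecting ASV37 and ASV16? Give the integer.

9

The MRCA of ASV37 and ASV16 is the node subtending ((ASV64,(ASV50,(ASV16,ASV39))),((ASV54,ASV58),((ASV14,(ASV36,ASV45)),((ASV25,ASV37),ASV66)))).
From ASV37 up to that node: 5 branches. From ASV16 up to the same node: 4 branches. Total: 5 + 4 = 9.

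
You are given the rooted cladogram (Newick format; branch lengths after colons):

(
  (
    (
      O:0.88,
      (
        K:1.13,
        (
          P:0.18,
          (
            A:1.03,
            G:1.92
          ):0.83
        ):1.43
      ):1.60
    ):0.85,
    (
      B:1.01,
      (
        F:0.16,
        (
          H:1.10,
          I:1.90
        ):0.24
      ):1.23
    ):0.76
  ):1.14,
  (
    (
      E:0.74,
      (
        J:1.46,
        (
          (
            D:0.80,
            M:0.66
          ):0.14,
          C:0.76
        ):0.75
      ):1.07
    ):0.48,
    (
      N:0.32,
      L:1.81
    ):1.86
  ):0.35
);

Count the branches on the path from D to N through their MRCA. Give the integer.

7

The MRCA of D and N is the node subtending ((E,(J,((D,M),C))),(N,L)).
From D up to that node: 5 branches. From N up to the same node: 2 branches. Total: 5 + 2 = 7.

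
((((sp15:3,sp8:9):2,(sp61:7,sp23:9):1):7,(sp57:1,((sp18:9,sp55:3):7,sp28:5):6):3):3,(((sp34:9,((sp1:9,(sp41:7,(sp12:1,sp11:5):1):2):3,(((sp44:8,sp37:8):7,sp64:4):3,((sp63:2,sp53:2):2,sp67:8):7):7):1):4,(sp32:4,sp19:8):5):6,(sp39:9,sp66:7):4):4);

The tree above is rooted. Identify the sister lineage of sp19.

sp19 attaches to the tree at the node subtending (sp32,sp19).
The other lineage descending from that same node — the sister group — is the single tip sp32.

sp32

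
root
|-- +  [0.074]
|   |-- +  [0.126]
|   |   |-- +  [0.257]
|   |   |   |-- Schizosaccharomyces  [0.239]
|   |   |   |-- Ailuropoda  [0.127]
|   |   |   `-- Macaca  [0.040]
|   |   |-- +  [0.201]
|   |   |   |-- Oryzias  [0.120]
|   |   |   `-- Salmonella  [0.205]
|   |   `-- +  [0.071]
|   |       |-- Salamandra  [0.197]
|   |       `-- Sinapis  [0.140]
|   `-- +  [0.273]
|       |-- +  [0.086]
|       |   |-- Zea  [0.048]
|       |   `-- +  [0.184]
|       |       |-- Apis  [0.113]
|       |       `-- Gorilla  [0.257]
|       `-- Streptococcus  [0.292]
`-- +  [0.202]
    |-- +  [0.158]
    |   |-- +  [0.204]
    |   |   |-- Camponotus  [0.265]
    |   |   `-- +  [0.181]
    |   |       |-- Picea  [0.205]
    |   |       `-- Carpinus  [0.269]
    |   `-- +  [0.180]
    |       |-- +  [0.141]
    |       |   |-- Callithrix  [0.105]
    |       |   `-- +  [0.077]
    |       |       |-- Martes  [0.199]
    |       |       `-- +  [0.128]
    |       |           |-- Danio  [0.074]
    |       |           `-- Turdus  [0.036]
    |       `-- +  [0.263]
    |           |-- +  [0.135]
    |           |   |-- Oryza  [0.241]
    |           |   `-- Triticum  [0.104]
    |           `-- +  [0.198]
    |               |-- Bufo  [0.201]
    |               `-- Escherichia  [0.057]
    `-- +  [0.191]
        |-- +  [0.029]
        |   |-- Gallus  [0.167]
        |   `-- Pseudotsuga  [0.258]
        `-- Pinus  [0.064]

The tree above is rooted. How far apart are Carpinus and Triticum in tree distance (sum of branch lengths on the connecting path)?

1.336

The path runs Carpinus → … → MRCA → … → Triticum; the MRCA is the node subtending ((Camponotus,(Picea,Carpinus)),((Callithrix,(Martes,(Danio,Turdus))),((Oryza,Triticum),(Bufo,Escherichia)))).
Branch lengths along that path: 0.269 + 0.181 + 0.204 + 0.180 + 0.263 + 0.135 + 0.104 = 1.336.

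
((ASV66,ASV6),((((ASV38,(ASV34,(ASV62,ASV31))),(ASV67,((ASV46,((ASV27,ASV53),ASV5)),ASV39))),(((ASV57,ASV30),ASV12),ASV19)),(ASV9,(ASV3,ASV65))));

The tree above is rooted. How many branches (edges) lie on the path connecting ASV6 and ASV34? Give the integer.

The MRCA of ASV6 and ASV34 is the root of the tree.
From ASV6 up to that node: 2 branches. From ASV34 up to the same node: 6 branches. Total: 2 + 6 = 8.

8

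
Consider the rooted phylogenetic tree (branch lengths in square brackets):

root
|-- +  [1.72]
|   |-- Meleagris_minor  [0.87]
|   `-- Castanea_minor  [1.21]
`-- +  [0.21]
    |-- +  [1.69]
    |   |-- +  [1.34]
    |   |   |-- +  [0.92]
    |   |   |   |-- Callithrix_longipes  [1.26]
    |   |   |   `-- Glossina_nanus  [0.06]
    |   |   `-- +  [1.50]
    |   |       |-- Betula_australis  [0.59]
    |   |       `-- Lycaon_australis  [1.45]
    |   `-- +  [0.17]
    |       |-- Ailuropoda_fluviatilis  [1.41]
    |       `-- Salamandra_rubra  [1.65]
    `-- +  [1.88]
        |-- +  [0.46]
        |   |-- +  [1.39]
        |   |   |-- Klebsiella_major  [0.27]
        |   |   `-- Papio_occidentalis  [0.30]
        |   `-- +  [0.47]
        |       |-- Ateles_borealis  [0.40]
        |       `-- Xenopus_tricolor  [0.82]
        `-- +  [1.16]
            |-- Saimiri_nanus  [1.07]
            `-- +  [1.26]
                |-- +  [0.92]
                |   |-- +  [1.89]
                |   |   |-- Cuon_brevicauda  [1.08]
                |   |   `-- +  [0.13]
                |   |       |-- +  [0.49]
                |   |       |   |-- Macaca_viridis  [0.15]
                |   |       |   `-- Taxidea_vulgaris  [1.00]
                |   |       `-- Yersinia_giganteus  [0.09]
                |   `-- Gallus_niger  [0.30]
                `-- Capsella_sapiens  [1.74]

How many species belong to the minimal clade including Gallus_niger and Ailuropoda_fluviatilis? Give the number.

The MRCA of Gallus_niger and Ailuropoda_fluviatilis is the node subtending ((((Callithrix_longipes,Glossina_nanus),(Betula_australis,Lycaon_australis)),(Ailuropoda_fluviatilis,Salamandra_rubra)),(((Klebsiella_major,Papio_occidentalis),(Ateles_borealis,Xenopus_tricolor)),(Saimiri_nanus,(((Cuon_brevicauda,((Macaca_viridis,Taxidea_vulgaris),Yersinia_giganteus)),Gallus_niger),Capsella_sapiens)))).
That clade contains 17 terminal taxa: Ailuropoda_fluviatilis, Ateles_borealis, Betula_australis, Callithrix_longipes, Capsella_sapiens, Cuon_brevicauda, Gallus_niger, Glossina_nanus, Klebsiella_major, Lycaon_australis, Macaca_viridis, Papio_occidentalis, Saimiri_nanus, Salamandra_rubra, Taxidea_vulgaris, Xenopus_tricolor, Yersinia_giganteus.

17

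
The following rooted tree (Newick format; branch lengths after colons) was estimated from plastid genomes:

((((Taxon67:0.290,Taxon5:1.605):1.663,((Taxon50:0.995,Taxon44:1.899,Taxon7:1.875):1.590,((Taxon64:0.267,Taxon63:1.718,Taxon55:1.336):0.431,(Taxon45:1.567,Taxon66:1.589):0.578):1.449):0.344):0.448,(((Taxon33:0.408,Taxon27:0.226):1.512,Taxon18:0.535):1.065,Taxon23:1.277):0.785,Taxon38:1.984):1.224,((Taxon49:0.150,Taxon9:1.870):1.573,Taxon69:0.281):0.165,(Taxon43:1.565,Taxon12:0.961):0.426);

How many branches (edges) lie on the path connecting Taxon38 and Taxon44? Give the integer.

5

The MRCA of Taxon38 and Taxon44 is the node subtending (((Taxon67,Taxon5),((Taxon50,Taxon44,Taxon7),((Taxon64,Taxon63,Taxon55),(Taxon45,Taxon66)))),(((Taxon33,Taxon27),Taxon18),Taxon23),Taxon38).
From Taxon38 up to that node: 1 branch. From Taxon44 up to the same node: 4 branches. Total: 1 + 4 = 5.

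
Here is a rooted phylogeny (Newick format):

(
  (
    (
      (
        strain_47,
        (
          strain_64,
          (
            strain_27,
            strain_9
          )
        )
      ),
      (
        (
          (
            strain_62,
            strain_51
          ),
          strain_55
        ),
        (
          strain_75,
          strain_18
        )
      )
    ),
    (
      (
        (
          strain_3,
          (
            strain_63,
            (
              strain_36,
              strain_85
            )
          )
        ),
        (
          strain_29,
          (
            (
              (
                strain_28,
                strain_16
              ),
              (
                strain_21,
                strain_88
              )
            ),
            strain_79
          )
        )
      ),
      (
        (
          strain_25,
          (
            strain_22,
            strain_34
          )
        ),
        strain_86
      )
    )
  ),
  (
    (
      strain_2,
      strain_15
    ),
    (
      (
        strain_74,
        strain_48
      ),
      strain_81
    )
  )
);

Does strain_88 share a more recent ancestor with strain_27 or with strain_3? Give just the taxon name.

strain_3

The MRCA of strain_88 and strain_3 subtends ((strain_3,(strain_63,(strain_36,strain_85))),(strain_29,(((strain_28,strain_16),(strain_21,strain_88)),strain_79))) (10 taxa).
The MRCA of strain_88 and strain_27 subtends (((strain_47,(strain_64,(strain_27,strain_9))),(((strain_62,strain_51),strain_55),(strain_75,strain_18))),(((strain_3,(strain_63,(strain_36,strain_85))),(strain_29,(((strain_28,strain_16),(strain_21,strain_88)),strain_79))),((strain_25,(strain_22,strain_34)),strain_86))) (23 taxa).
The first is nested inside the second, so strain_88 shares a more recent common ancestor with strain_3.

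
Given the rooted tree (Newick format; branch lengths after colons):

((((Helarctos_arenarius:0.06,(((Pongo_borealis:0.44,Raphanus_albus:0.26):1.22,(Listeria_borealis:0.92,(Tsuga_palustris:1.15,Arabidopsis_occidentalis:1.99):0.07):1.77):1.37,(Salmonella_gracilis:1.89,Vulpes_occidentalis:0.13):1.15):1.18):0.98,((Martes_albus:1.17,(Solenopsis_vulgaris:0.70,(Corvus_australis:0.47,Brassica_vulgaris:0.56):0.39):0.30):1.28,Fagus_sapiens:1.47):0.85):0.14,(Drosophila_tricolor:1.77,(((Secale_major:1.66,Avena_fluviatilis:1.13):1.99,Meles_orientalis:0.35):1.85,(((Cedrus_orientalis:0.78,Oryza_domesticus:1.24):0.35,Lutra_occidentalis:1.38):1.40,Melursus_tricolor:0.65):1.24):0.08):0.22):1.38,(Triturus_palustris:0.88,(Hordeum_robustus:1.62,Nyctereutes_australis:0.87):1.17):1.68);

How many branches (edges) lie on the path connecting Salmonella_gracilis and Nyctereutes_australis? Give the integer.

9

The MRCA of Salmonella_gracilis and Nyctereutes_australis is the root of the tree.
From Salmonella_gracilis up to that node: 6 branches. From Nyctereutes_australis up to the same node: 3 branches. Total: 6 + 3 = 9.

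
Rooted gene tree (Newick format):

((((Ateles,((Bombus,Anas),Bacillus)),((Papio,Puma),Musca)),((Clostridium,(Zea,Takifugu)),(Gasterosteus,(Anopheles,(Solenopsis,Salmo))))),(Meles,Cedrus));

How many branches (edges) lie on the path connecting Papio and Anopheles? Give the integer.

8

The MRCA of Papio and Anopheles is the node subtending (((Ateles,((Bombus,Anas),Bacillus)),((Papio,Puma),Musca)),((Clostridium,(Zea,Takifugu)),(Gasterosteus,(Anopheles,(Solenopsis,Salmo))))).
From Papio up to that node: 4 branches. From Anopheles up to the same node: 4 branches. Total: 4 + 4 = 8.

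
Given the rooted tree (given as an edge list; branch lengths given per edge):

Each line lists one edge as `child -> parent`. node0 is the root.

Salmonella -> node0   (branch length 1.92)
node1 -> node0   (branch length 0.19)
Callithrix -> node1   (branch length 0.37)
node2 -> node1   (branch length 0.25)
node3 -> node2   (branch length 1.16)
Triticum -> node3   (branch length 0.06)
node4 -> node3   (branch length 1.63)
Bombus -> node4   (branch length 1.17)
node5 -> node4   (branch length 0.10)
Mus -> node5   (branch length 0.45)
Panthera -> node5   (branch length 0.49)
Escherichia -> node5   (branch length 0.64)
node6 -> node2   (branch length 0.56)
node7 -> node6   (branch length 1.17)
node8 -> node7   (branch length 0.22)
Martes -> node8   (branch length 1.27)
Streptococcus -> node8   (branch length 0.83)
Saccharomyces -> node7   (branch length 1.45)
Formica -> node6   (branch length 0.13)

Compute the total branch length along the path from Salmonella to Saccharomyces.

5.54

The path runs Salmonella → … → MRCA → … → Saccharomyces; the MRCA is the root of the tree.
Branch lengths along that path: 1.92 + 0.19 + 0.25 + 0.56 + 1.17 + 1.45 = 5.54.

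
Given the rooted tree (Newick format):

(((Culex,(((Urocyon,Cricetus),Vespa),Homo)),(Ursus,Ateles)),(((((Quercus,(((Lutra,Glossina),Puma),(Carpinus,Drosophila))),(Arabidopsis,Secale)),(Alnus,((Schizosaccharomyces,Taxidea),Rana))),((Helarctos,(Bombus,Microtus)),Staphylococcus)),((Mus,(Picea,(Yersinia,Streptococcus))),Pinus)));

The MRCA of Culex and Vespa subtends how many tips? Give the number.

5

The MRCA of Culex and Vespa is the node subtending (Culex,(((Urocyon,Cricetus),Vespa),Homo)).
That clade contains 5 terminal taxa: Cricetus, Culex, Homo, Urocyon, Vespa.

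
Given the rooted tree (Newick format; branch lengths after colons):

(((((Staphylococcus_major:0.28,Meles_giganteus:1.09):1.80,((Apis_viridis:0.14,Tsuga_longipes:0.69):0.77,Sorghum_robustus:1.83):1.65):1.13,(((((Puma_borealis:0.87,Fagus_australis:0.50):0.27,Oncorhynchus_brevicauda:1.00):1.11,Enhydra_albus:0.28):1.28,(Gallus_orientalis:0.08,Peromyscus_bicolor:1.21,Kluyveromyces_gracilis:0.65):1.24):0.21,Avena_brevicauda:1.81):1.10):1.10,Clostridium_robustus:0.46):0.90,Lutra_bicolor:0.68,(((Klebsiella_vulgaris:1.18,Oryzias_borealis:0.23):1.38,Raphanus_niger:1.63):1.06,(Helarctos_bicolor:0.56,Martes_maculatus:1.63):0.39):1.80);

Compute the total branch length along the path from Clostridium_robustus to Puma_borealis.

6.40

The path runs Clostridium_robustus → … → MRCA → … → Puma_borealis; the MRCA is the node subtending ((((Staphylococcus_major,Meles_giganteus),((Apis_viridis,Tsuga_longipes),Sorghum_robustus)),(((((Puma_borealis,Fagus_australis),Oncorhynchus_brevicauda),Enhydra_albus),(Gallus_orientalis,Peromyscus_bicolor,Kluyveromyces_gracilis)),Avena_brevicauda)),Clostridium_robustus).
Branch lengths along that path: 0.46 + 1.10 + 1.10 + 0.21 + 1.28 + 1.11 + 0.27 + 0.87 = 6.40.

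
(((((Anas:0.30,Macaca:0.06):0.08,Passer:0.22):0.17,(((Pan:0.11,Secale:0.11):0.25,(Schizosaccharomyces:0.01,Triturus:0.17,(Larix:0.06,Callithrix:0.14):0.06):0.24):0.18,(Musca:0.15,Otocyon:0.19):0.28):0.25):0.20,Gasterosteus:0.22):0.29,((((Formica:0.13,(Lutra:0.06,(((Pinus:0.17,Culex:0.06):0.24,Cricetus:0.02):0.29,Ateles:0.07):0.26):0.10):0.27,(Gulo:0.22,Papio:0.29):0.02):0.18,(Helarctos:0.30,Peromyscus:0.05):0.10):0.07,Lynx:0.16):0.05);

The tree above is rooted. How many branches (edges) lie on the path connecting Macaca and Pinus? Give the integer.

14

The MRCA of Macaca and Pinus is the root of the tree.
From Macaca up to that node: 5 branches. From Pinus up to the same node: 9 branches. Total: 5 + 9 = 14.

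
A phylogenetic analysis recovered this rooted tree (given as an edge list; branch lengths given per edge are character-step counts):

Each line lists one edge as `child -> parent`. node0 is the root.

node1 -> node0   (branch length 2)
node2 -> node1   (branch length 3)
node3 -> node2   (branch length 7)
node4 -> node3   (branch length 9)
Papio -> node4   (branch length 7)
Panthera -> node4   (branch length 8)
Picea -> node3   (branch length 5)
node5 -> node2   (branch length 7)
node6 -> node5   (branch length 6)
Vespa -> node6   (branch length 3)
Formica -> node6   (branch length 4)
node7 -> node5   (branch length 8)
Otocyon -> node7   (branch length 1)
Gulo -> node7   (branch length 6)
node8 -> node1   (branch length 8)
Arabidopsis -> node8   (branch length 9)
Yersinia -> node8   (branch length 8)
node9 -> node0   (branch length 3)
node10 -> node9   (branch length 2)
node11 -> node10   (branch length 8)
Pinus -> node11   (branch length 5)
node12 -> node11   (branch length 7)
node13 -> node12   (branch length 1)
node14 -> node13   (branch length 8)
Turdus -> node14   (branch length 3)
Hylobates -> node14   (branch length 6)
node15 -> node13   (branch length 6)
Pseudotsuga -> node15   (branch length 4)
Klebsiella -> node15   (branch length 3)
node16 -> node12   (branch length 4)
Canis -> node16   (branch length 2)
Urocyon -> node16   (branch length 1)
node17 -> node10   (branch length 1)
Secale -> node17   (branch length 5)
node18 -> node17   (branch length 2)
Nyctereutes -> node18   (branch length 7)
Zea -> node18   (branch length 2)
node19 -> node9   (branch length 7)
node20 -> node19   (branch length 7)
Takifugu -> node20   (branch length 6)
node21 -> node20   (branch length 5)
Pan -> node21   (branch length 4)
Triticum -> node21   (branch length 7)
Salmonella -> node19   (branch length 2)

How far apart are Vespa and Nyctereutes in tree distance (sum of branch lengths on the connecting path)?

36

The path runs Vespa → … → MRCA → … → Nyctereutes; the MRCA is the root of the tree.
Branch lengths along that path: 3 + 6 + 7 + 3 + 2 + 3 + 2 + 1 + 2 + 7 = 36.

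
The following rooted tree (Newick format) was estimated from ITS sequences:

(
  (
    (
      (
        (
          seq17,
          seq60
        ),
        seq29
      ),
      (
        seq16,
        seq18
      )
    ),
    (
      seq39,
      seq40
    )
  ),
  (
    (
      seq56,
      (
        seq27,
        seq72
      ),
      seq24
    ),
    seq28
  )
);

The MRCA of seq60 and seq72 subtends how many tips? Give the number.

The MRCA of seq60 and seq72 is the root, so the clade is the entire tree.
That clade contains 12 terminal taxa: seq16, seq17, seq18, seq24, seq27, seq28, seq29, seq39, seq40, seq56, seq60, seq72.

12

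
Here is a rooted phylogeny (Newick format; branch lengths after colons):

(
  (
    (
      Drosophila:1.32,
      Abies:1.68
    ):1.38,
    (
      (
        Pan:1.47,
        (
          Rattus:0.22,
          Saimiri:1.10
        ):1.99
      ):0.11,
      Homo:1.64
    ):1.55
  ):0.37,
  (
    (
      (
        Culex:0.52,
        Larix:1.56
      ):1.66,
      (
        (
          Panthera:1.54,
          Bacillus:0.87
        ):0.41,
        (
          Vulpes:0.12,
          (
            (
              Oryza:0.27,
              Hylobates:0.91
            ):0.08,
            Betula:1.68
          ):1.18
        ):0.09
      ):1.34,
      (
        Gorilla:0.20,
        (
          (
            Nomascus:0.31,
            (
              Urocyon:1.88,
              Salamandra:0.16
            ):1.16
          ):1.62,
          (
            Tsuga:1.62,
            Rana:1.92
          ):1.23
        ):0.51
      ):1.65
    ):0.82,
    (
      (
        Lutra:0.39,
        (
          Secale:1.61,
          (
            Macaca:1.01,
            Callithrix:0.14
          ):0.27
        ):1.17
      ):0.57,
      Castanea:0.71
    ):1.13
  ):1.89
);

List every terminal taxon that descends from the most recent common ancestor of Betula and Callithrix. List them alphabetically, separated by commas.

Tracing Betula: it sits inside ((Oryza,Hylobates),Betula).
Tracing Callithrix: it sits inside (Macaca,Callithrix).
The smallest clade enclosing both is (((Culex,Larix),((Panthera,Bacillus),(Vulpes,((Oryza,Hylobates),Betula))),(Gorilla,((Nomascus,(Urocyon,Salamandra)),(Tsuga,Rana)))),((Lutra,(Secale,(Macaca,Callithrix))),Castanea)); the answer is its 19 terminal taxa in alphabetical order.

Bacillus, Betula, Callithrix, Castanea, Culex, Gorilla, Hylobates, Larix, Lutra, Macaca, Nomascus, Oryza, Panthera, Rana, Salamandra, Secale, Tsuga, Urocyon, Vulpes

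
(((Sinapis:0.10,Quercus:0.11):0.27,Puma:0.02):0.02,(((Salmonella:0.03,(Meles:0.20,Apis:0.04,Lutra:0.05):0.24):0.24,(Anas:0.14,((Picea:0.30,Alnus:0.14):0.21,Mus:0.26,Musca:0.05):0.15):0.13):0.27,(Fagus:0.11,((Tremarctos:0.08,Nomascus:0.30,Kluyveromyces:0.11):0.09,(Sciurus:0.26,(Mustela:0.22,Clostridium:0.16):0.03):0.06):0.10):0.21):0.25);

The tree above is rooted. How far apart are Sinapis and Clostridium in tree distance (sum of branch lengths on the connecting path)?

1.20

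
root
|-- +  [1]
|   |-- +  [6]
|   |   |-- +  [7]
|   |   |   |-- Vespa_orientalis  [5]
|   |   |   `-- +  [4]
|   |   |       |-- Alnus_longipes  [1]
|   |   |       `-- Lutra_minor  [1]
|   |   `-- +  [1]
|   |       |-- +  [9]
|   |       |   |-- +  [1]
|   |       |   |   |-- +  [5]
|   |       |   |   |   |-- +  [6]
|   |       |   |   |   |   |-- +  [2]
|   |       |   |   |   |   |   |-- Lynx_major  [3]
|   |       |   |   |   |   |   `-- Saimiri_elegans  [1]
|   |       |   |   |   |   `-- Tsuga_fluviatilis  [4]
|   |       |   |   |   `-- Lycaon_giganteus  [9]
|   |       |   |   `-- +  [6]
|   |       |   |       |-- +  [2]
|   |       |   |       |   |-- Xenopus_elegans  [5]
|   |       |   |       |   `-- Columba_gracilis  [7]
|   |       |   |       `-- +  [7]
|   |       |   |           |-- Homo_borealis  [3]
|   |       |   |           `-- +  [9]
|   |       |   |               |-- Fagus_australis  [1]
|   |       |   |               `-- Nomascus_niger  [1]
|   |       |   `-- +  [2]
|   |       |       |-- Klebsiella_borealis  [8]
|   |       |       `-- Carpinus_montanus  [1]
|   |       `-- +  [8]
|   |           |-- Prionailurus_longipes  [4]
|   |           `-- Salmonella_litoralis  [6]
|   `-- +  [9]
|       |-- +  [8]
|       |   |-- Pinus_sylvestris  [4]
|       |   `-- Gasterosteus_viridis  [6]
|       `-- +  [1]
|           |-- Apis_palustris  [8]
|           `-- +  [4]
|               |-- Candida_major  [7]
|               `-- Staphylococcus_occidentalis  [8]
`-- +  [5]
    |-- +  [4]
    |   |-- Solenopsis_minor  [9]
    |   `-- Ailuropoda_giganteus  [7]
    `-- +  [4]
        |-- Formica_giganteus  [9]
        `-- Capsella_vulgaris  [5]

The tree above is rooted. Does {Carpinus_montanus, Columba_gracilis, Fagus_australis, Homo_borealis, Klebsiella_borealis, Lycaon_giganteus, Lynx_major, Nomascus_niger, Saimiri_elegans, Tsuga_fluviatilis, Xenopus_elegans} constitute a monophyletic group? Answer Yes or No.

The most recent common ancestor of these taxa subtends (((((Lynx_major,Saimiri_elegans),Tsuga_fluviatilis),Lycaon_giganteus),((Xenopus_elegans,Columba_gracilis),(Homo_borealis,(Fagus_australis,Nomascus_niger)))),(Klebsiella_borealis,Carpinus_montanus)).
That clade has exactly 11 tips — every listed taxon and nothing else — so the group is monophyletic.

Yes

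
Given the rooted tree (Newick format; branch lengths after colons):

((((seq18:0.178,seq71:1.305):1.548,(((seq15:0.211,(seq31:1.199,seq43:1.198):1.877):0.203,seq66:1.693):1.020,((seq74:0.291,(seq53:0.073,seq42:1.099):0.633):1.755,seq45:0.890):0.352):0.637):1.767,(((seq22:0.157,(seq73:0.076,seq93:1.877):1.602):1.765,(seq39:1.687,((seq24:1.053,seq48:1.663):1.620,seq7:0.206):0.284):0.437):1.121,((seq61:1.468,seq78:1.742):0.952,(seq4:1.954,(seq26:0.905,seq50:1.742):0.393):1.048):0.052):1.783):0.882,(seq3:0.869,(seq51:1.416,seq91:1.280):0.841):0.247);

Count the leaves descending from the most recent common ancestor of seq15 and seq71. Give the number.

10

The MRCA of seq15 and seq71 is the node subtending ((seq18,seq71),(((seq15,(seq31,seq43)),seq66),((seq74,(seq53,seq42)),seq45))).
That clade contains 10 terminal taxa: seq15, seq18, seq31, seq42, seq43, seq45, seq53, seq66, seq71, seq74.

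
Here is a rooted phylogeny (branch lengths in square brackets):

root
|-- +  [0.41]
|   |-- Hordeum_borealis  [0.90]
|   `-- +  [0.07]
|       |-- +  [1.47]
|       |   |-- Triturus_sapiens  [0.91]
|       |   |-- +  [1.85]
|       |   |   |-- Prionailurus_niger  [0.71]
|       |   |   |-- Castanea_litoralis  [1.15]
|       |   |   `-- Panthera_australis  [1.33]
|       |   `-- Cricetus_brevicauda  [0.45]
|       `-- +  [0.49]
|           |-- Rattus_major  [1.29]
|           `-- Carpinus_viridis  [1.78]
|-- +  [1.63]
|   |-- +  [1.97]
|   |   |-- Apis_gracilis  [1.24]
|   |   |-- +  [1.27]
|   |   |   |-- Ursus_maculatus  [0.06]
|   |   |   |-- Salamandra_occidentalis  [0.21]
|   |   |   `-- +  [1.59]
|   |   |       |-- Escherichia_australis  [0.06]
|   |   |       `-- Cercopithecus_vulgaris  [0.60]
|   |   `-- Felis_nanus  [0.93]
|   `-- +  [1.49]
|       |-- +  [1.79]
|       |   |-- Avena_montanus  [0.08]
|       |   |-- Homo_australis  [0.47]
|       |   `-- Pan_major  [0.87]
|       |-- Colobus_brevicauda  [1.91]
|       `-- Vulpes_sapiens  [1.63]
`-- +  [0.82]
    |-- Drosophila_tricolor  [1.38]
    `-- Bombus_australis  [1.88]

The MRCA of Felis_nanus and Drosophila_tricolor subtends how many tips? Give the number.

21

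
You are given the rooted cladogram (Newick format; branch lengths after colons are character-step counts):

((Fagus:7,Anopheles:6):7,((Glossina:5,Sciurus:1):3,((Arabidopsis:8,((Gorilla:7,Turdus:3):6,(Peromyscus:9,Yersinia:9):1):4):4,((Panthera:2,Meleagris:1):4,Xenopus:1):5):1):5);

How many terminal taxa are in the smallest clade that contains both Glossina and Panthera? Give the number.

The MRCA of Glossina and Panthera is the node subtending ((Glossina,Sciurus),((Arabidopsis,((Gorilla,Turdus),(Peromyscus,Yersinia))),((Panthera,Meleagris),Xenopus))).
That clade contains 10 terminal taxa: Arabidopsis, Glossina, Gorilla, Meleagris, Panthera, Peromyscus, Sciurus, Turdus, Xenopus, Yersinia.

10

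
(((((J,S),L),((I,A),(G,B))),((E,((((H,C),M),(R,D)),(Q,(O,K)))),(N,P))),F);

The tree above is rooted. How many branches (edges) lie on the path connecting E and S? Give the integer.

7

The MRCA of E and S is the node subtending ((((J,S),L),((I,A),(G,B))),((E,((((H,C),M),(R,D)),(Q,(O,K)))),(N,P))).
From E up to that node: 3 branches. From S up to the same node: 4 branches. Total: 3 + 4 = 7.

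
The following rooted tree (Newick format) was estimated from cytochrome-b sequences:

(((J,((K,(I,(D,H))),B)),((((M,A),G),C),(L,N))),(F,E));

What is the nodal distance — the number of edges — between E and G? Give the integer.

The MRCA of E and G is the root of the tree.
From E up to that node: 2 branches. From G up to the same node: 5 branches. Total: 2 + 5 = 7.

7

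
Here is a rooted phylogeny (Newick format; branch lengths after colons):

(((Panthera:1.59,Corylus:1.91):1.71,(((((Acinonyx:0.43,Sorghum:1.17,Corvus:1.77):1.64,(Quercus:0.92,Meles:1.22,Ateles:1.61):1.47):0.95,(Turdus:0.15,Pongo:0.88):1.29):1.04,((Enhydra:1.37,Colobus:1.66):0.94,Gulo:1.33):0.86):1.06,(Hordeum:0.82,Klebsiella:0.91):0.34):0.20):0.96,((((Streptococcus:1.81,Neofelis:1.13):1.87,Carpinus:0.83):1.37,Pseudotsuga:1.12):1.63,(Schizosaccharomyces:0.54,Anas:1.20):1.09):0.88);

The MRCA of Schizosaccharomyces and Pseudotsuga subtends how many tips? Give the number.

6

The MRCA of Schizosaccharomyces and Pseudotsuga is the node subtending ((((Streptococcus,Neofelis),Carpinus),Pseudotsuga),(Schizosaccharomyces,Anas)).
That clade contains 6 terminal taxa: Anas, Carpinus, Neofelis, Pseudotsuga, Schizosaccharomyces, Streptococcus.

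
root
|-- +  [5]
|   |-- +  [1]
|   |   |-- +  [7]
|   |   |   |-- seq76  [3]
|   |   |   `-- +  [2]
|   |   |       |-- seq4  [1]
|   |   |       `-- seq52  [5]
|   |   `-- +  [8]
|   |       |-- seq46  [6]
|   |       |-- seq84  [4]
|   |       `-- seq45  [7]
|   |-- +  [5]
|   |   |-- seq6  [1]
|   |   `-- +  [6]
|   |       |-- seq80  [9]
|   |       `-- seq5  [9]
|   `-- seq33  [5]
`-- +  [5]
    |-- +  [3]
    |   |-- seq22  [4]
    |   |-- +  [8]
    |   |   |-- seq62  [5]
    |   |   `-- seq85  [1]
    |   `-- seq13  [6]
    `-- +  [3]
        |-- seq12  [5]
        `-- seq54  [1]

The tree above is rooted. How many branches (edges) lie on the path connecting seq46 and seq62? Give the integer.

8

The MRCA of seq46 and seq62 is the root of the tree.
From seq46 up to that node: 4 branches. From seq62 up to the same node: 4 branches. Total: 4 + 4 = 8.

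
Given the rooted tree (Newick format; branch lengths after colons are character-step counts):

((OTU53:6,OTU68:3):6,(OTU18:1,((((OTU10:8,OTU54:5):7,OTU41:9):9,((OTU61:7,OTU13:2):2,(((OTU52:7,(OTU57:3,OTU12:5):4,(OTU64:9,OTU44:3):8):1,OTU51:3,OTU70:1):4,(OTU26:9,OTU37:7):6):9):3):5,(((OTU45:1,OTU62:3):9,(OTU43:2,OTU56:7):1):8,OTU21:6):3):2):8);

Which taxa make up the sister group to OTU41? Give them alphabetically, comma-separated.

OTU10, OTU54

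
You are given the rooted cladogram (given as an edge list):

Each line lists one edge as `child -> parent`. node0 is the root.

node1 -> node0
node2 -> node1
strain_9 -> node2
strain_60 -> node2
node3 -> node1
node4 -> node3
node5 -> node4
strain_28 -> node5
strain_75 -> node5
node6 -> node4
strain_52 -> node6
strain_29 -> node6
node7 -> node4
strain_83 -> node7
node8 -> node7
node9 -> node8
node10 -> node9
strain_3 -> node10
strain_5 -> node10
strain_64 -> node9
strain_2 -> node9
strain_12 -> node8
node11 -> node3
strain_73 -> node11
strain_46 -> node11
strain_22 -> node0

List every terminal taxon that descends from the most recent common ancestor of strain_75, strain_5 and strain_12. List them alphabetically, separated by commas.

Tracing strain_75: it sits inside (strain_28,strain_75).
Tracing strain_5: it sits inside (strain_3,strain_5).
Tracing strain_12: it sits inside (((strain_3,strain_5),strain_64,strain_2),strain_12).
The smallest clade enclosing all 3 is ((strain_28,strain_75),(strain_52,strain_29),(strain_83,(((strain_3,strain_5),strain_64,strain_2),strain_12))); the answer is its 10 terminal taxa in alphabetical order.

strain_12, strain_2, strain_28, strain_29, strain_3, strain_5, strain_52, strain_64, strain_75, strain_83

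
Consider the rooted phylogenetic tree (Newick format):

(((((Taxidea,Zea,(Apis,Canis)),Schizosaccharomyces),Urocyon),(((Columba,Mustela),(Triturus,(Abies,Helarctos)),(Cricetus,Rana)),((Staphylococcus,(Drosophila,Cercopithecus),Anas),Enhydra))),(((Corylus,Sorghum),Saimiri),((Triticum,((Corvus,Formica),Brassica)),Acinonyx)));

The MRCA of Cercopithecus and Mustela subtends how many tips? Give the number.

The MRCA of Cercopithecus and Mustela is the node subtending (((Columba,Mustela),(Triturus,(Abies,Helarctos)),(Cricetus,Rana)),((Staphylococcus,(Drosophila,Cercopithecus),Anas),Enhydra)).
That clade contains 12 terminal taxa: Abies, Anas, Cercopithecus, Columba, Cricetus, Drosophila, Enhydra, Helarctos, Mustela, Rana, Staphylococcus, Triturus.

12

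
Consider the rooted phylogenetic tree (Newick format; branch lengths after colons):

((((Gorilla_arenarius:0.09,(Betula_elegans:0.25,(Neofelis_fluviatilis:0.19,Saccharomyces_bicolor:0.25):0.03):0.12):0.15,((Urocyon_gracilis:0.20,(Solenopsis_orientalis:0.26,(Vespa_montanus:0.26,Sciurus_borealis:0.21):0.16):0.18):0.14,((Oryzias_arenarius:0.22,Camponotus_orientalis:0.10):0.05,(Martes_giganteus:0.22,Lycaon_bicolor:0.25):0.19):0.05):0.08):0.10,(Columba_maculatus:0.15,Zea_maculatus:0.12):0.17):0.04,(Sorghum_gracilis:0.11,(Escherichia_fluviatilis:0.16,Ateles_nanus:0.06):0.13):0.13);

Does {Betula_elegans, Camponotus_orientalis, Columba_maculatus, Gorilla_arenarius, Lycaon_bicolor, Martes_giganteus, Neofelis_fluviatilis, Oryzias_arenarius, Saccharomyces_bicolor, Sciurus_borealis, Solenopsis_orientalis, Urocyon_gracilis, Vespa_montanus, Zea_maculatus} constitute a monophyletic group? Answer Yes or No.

The most recent common ancestor of these taxa subtends (((Gorilla_arenarius,(Betula_elegans,(Neofelis_fluviatilis,Saccharomyces_bicolor))),((Urocyon_gracilis,(Solenopsis_orientalis,(Vespa_montanus,Sciurus_borealis))),((Oryzias_arenarius,Camponotus_orientalis),(Martes_giganteus,Lycaon_bicolor)))),(Columba_maculatus,Zea_maculatus)).
That clade has exactly 14 tips — every listed taxon and nothing else — so the group is monophyletic.

Yes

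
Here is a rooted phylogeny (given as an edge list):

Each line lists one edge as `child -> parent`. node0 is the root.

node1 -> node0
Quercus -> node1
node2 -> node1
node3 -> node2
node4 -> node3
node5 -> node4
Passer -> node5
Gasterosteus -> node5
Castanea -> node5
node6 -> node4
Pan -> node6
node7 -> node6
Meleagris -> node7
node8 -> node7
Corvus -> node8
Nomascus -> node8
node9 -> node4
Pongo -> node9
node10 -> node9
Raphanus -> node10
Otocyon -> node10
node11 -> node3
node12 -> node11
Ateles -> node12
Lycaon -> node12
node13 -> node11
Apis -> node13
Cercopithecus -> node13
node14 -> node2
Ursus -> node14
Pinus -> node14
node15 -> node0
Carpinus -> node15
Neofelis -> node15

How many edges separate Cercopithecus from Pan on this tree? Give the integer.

The MRCA of Cercopithecus and Pan is the node subtending (((Passer,Gasterosteus,Castanea),(Pan,(Meleagris,(Corvus,Nomascus))),(Pongo,(Raphanus,Otocyon))),((Ateles,Lycaon),(Apis,Cercopithecus))).
From Cercopithecus up to that node: 3 branches. From Pan up to the same node: 3 branches. Total: 3 + 3 = 6.

6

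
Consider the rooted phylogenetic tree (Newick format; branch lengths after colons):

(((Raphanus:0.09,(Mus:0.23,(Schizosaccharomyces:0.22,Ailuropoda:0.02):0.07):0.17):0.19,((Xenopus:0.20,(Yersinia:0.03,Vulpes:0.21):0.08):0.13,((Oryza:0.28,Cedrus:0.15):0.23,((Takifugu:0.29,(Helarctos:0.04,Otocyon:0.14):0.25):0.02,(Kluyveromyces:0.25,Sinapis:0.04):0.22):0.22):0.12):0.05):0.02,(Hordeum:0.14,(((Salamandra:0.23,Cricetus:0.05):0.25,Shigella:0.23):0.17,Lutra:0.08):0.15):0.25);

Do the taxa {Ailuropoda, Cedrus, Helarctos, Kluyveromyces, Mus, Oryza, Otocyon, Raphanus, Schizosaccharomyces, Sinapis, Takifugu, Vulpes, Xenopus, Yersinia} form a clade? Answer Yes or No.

The most recent common ancestor of these taxa subtends ((Raphanus,(Mus,(Schizosaccharomyces,Ailuropoda))),((Xenopus,(Yersinia,Vulpes)),((Oryza,Cedrus),((Takifugu,(Helarctos,Otocyon)),(Kluyveromyces,Sinapis))))).
That clade has exactly 14 tips — every listed taxon and nothing else — so the group is monophyletic.

Yes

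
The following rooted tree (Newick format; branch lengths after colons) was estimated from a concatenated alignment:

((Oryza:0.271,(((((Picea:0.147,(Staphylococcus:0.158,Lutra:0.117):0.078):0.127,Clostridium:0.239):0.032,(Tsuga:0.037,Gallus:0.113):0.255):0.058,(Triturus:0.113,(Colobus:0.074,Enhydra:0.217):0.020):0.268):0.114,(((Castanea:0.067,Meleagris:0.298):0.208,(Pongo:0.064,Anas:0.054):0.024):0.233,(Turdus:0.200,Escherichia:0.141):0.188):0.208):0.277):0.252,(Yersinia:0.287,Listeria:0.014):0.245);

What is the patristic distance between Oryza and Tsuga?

1.012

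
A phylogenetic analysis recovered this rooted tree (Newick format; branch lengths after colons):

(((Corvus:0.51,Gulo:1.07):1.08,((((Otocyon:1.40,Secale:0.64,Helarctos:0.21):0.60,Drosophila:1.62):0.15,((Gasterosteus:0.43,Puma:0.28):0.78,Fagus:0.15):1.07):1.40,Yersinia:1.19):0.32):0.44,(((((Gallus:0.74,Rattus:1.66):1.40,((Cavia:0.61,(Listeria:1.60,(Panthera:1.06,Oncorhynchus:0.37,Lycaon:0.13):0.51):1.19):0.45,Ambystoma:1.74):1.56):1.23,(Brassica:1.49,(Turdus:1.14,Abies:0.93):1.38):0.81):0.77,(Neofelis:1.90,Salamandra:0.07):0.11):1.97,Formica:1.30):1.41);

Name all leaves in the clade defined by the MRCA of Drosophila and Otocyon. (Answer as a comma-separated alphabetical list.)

Tracing Drosophila: it sits inside ((Otocyon,Secale,Helarctos),Drosophila).
Tracing Otocyon: it sits inside (Otocyon,Secale,Helarctos).
The smallest clade enclosing both is ((Otocyon,Secale,Helarctos),Drosophila); the answer is its 4 terminal taxa in alphabetical order.

Drosophila, Helarctos, Otocyon, Secale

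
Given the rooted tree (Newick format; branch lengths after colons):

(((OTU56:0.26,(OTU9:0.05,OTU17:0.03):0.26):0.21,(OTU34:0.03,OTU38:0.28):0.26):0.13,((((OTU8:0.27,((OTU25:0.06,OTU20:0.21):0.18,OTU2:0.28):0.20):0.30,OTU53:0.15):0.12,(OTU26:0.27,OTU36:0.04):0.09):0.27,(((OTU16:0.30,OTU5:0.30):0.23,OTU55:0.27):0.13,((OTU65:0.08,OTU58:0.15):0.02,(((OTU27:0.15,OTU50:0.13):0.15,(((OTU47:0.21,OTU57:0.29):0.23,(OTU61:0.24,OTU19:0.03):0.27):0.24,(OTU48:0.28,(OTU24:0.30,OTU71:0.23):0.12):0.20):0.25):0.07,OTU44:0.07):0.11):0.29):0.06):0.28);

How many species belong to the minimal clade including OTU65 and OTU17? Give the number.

27

The MRCA of OTU65 and OTU17 is the root, so the clade is the entire tree.
That clade contains 27 terminal taxa: OTU16, OTU17, OTU19, OTU2, OTU20, OTU24, OTU25, OTU26, OTU27, OTU34, OTU36, OTU38, OTU44, OTU47, OTU48, OTU5, OTU50, OTU53, OTU55, OTU56, OTU57, OTU58, OTU61, OTU65, OTU71, OTU8, OTU9.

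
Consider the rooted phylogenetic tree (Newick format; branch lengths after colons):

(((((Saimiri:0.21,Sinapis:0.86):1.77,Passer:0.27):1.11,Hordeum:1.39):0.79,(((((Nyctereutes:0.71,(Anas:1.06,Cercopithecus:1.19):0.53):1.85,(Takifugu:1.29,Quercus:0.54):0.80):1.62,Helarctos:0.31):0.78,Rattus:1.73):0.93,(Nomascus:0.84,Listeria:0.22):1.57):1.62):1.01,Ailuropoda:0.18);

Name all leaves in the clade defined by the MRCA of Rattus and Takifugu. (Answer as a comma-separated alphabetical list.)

Tracing Rattus: it sits inside ((((Nyctereutes,(Anas,Cercopithecus)),(Takifugu,Quercus)),Helarctos),Rattus).
Tracing Takifugu: it sits inside (Takifugu,Quercus).
The smallest clade enclosing both is ((((Nyctereutes,(Anas,Cercopithecus)),(Takifugu,Quercus)),Helarctos),Rattus); the answer is its 7 terminal taxa in alphabetical order.

Anas, Cercopithecus, Helarctos, Nyctereutes, Quercus, Rattus, Takifugu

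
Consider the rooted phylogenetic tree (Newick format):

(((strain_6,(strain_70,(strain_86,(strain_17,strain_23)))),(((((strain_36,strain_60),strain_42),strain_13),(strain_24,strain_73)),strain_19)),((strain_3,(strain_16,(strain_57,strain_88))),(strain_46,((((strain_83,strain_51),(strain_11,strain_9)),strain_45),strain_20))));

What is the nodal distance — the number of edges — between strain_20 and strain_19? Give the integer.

The MRCA of strain_20 and strain_19 is the root of the tree.
From strain_20 up to that node: 4 branches. From strain_19 up to the same node: 3 branches. Total: 4 + 3 = 7.

7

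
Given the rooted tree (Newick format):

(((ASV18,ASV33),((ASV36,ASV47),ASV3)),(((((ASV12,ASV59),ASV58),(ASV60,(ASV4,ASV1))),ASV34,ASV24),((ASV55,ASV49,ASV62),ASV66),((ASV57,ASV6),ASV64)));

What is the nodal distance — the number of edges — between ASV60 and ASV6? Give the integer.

7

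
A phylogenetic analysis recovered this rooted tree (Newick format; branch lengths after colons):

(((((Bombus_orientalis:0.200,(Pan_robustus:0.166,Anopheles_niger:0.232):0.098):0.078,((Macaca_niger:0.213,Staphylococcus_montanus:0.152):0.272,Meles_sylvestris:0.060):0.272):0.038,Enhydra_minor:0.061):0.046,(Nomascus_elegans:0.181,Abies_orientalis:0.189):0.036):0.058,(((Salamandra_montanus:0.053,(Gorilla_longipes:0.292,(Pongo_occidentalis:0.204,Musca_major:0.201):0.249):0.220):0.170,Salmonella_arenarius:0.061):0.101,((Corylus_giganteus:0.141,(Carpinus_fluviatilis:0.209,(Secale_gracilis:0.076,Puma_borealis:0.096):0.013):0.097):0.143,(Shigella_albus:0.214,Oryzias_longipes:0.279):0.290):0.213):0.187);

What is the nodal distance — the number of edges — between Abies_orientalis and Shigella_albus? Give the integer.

7

The MRCA of Abies_orientalis and Shigella_albus is the root of the tree.
From Abies_orientalis up to that node: 3 branches. From Shigella_albus up to the same node: 4 branches. Total: 3 + 4 = 7.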